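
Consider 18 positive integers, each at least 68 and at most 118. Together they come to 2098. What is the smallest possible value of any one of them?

To make one integer as small as possible, make the other 17 as large as possible.
The other 17 contribute at most 17 × 118 = 2006, leaving at least 2098 − 2006 = 92.
Since 92 ≥ 68, this is achievable: one at 92 and 17 at 118.

92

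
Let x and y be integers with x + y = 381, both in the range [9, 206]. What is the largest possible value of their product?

With x + y fixed, xy peaks when the two are closest together.
Taking x = 190 and y = 191 (both in [9, 206]) gives xy = 36290.

36290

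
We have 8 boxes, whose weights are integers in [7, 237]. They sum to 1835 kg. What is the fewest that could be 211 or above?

If only k of them are at least 211, the other 8 − k are at most 210, so the total is at most k·237 + (8 − k)·210.
This must reach 1835, so k·237 + (8 − k)·210 ≥ 1835, giving k ≥ 6.
Exactly 6 works: 6 values at 237 and 2 at 210 total 1842; lower one of the high values by 7 (still ≥ 211) to hit 1835.

6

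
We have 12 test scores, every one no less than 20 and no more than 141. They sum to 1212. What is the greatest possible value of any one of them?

Maximizing one value means minimizing the remaining 11.
The other 11 contribute at least 11 × 20 = 220, leaving at most 1212 − 220 = 992.
But each score is capped at 141, so the maximum is 141.
Achievable: one at 141 and the other 11 totalling 1071, which fits since 11 × 20 ≤ 1071 ≤ 11 × 141.

141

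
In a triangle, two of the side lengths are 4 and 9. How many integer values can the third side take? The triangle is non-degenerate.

7

The triangle inequality gives |4 − 9| < c < 4 + 9, i.e. 5 < c < 13.
So c can be any integer from 6 to 12: 7 values.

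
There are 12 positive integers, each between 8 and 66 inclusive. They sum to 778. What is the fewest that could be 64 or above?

Suppose at most 12 − j of them reach 64; then j values are ≤ 63 and the rest ≤ 66.
The total is then ≤ 63·j + 66·(12 − j) = 792 − 3j. For this to be ≥ 778 we need j ≤ 4, so at least 12 − 4 = 8 must reach 64.
Exactly 8 works: 8 values at 66 and 4 at 63 total 780; lower one of the high values by 2 (still ≥ 64) to hit 778.

8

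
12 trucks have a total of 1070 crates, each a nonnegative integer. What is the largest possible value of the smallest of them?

The 12 values sum to 1070, so their minimum is at most ⌊1070/12⌋ = 89.
Taking 10 copies of 89 and 2 copies of 90 gives exactly 1070, so 89 is attained.

89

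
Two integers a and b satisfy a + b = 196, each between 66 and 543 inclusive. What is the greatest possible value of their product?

9604

ab = a(196 − a) is maximized when a is as near 196/2 as the bounds allow.
Taking a = 98 and b = 98 (both in [66, 543]) gives ab = 9604.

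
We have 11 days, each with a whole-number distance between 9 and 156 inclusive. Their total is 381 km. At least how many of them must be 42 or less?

3

Each value above 42 is at least 43, contributing at least 43 − 9 = 34 above the floor 9.
The sum exceeds the floor total 99 by 282, so at most ⌊282/34⌋ = 8 exceed 42, and at least 3 are ≤ 42.
Exactly 3 works: 3 values at 9 and 8 at 43 total 371; raise one of the low values by 10 (still ≤ 42) to hit 381.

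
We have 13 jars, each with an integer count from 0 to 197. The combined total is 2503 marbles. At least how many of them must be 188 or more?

Suppose at most 13 − j of them reach 188; then j values are ≤ 187 and the rest ≤ 197.
The total is then ≤ 187·j + 197·(13 − j) = 2561 − 10j. For this to be ≥ 2503 we need j ≤ 5, so at least 13 − 5 = 8 must reach 188.
Exactly 8 works: 8 values at 197 and 5 at 187 total 2511; lower one of the high values by 8 (still ≥ 188) to hit 2503.

8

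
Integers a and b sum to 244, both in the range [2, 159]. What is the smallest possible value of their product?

Since a + b is fixed, pushing one of them to its bound minimizes the product.
At the endpoint a = 85, b = 244 − 85 = 159, so ab = 85 × 159 = 13515.

13515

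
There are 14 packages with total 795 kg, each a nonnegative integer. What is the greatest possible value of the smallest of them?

56

The average is 795/14 < 57, so some value is ≤ 56.
Taking 3 copies of 56 and 11 copies of 57 gives exactly 795, so 56 is attained.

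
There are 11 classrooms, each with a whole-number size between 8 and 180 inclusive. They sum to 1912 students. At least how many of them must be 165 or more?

Suppose at most 11 − j of them reach 165; then j values are ≤ 164 and the rest ≤ 180.
The total is then ≤ 164·j + 180·(11 − j) = 1980 − 16j. For this to be ≥ 1912 we need j ≤ 4, so at least 11 − 4 = 7 must reach 165.
Exactly 7 works: 7 values at 180 and 4 at 164 total 1916; lower one of the high values by 4 (still ≥ 165) to hit 1912.

7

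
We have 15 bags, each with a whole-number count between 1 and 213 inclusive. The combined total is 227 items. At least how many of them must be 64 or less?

If only k of them are at most 64, the other 15 − k are at least 65, so the total is at least (15 − k)·65 + k·1.
This is ≤ 227, so (15 − k)·65 + 1k ≤ 227, which gives k ≥ 12.
Exactly 12 works: 12 values at 1 and 3 at 65 total 207; raise one of the low values by 20 (still ≤ 64) to hit 227.

12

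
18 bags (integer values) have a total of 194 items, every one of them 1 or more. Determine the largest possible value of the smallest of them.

10

The average is 194/18 < 11, so some value is ≤ 10.
Equality holds with 4 values of 10 and 14 values of 11.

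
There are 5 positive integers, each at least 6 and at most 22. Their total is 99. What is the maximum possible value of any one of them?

22

To make one integer as large as possible, make the other 4 as small as possible.
The other 4 contribute at least 4 × 6 = 24, leaving at most 99 − 24 = 75.
But each integer is capped at 22, so the maximum is 22.
Achievable: one at 22 and the other 4 totalling 77, which fits since 4 × 6 ≤ 77 ≤ 4 × 22.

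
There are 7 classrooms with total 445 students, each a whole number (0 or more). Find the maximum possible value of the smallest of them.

If every one of the 7 were at least 64, the total would be at least 7 × 64 = 448 > 445.
Taking 3 copies of 63 and 4 copies of 64 gives exactly 445, so 63 is attained.

63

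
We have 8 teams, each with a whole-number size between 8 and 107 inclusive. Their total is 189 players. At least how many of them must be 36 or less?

If only k of them are at most 36, the other 8 − k are at least 37, so the total is at least (8 − k)·37 + k·8.
This is ≤ 189, so (8 − k)·37 + 8k ≤ 189, which gives k ≥ 4.
Exactly 4 works: 4 values at 8 and 4 at 37 total 180; raise one of the low values by 9 (still ≤ 36) to hit 189.

4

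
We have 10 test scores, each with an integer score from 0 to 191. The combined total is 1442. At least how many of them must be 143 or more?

If only k of them are at least 143, the other 10 − k are at most 142, so the total is at most k·191 + (10 − k)·142.
This must reach 1442, so k·191 + (10 − k)·142 ≥ 1442, giving k ≥ 1.
Exactly 1 works: 1 value at 191 and 9 at 142 total 1469; lower one of the high values by 27 (still ≥ 143) to hit 1442.

1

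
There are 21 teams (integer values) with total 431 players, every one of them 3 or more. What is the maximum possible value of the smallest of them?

The average is 431/21 < 21, so some value is ≤ 20.
Equality holds with 10 values of 20 and 11 values of 21.

20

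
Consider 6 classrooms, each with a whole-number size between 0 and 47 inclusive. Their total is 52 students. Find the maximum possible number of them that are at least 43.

1

With k values at 43 or above and the rest at least 0, the sum is at least 0 + 43k.
Since the sum is 52, we need 43k ≤ 52, i.e. k ≤ 1.
k = 1 is achieved by 1 value at 43 and 5 at 0, total 43; add 9 to one value (staying below 43) to reach 52.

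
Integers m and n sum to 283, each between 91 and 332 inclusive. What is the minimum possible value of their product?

For a fixed sum, mn is smallest when m and n are as far apart as possible.
The extreme feasible split is m = 91, n = 192, giving mn = 17472.

17472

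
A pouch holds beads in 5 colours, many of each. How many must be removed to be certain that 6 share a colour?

You could draw 5 of every colour without reaching 6 of any — 25 in all.
One more forces 6 of some colour, so 25 + 1 = 26.

26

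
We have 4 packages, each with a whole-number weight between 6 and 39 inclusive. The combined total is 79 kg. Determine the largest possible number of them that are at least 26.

2

Suppose k of them are at least 26. Those contribute at least 26 each and the other 4 − k at least 6 each.
So the total is at least 26k + 6(4 − k) = 24 + 20k. This must be ≤ 79, giving k ≤ 2.
k = 2 is achieved by 2 values at 26 and 2 at 6, total 64; add 15 to one value (staying below 26) to reach 79.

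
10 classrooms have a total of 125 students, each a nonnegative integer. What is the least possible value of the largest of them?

The 10 values sum to 125, so their maximum is at least ⌈125/10⌉ = 13.
Achievable: 5 of them at 13 and 5 at 12 total 125.

13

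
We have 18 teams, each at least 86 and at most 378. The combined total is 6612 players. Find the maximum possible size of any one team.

Maximizing one value means minimizing the remaining 17.
The other 17 contribute at least 17 × 86 = 1462, leaving at most 6612 − 1462 = 5150.
But each team is capped at 378, so the maximum is 378.
Achievable: one at 378 and the other 17 totalling 6234, which fits since 17 × 86 ≤ 6234 ≤ 17 × 378.

378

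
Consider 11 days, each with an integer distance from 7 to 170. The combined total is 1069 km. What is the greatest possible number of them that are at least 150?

If k of the values are ≥ 150, the total is ≥ 150k + 7(11 − k).
Setting 150k + 7(11 − k) ≤ 1069 gives 143k ≤ 992, so k ≤ 6.
k = 6 is achieved by 6 values at 150 and 5 at 7, total 935; add 134 to one value (staying below 150) to reach 1069.

6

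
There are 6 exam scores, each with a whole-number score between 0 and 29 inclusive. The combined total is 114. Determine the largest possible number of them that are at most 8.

Each value at 8 or below falls at least 29 − 8 = 21 short of the ceiling 29.
The ceiling total is 6 × 29 = 174, and we need 114, so at most ⌊(174 − 114)/21⌋ = 2 can be that low.
k = 2 is achieved by 2 values at 8 and 4 at 29, total 132; lower one of the 29's by 18 (still > 8) to reach 114.

2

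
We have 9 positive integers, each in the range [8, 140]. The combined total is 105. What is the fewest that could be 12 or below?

If only k of them are at most 12, the other 9 − k are at least 13, so the total is at least (9 − k)·13 + k·8.
This is ≤ 105, so (9 − k)·13 + 8k ≤ 105, which gives k ≥ 3.
Exactly 3 works: 3 values at 8 and 6 at 13 total 102; raise one of the low values by 3 (still ≤ 12) to hit 105.

3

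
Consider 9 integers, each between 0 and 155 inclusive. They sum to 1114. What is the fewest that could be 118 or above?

2

Each value short of 118 is at most 117, costing at least 155 − 117 = 38 against the maximum total of 1395.
We can afford to lose at most 1395 − 1114 = 281, so at most ⌊281/38⌋ = 7 fall short, and at least 2 are ≥ 118.
Exactly 2 works: 2 values at 155 and 7 at 117 total 1129; lower one of the high values by 15 (still ≥ 118) to hit 1114.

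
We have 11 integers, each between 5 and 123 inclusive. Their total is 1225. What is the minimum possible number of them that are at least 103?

5

Suppose at most 11 − j of them reach 103; then j values are ≤ 102 and the rest ≤ 123.
The total is then ≤ 102·j + 123·(11 − j) = 1353 − 21j. For this to be ≥ 1225 we need j ≤ 6, so at least 11 − 6 = 5 must reach 103.
Exactly 5 works: 5 values at 123 and 6 at 102 total 1227; lower one of the high values by 2 (still ≥ 103) to hit 1225.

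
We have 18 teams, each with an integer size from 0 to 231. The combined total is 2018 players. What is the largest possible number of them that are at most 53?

12

Each value at 53 or below falls at least 231 − 53 = 178 short of the ceiling 231.
The ceiling total is 18 × 231 = 4158, and we need 2018, so at most ⌊(4158 − 2018)/178⌋ = 12 can be that low.
k = 12 is achieved by 12 values at 53 and 6 at 231, total 2022; lower one of the 231's by 4 (still > 53) to reach 2018.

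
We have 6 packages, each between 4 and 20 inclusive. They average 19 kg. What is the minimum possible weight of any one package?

14

Minimizing one value means maximizing the remaining 5.
The total is 6 × 19 = 114.
The other 5 contribute at most 5 × 20 = 100, leaving at least 114 − 100 = 14.
Since 14 ≥ 4, this is achievable: one at 14 and 5 at 20.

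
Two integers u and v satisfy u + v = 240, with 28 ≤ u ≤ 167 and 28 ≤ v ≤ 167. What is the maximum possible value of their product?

With u + v fixed, uv peaks when the two are closest together.
Taking u = 120 and v = 120 (both in [28, 167]) gives uv = 14400.

14400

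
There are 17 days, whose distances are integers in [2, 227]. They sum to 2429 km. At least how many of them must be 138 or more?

2

Each value short of 138 is at most 137, costing at least 227 − 137 = 90 against the maximum total of 3859.
We can afford to lose at most 3859 − 2429 = 1430, so at most ⌊1430/90⌋ = 15 fall short, and at least 2 are ≥ 138.
Exactly 2 works: 2 values at 227 and 15 at 137 total 2509; lower one of the high values by 80 (still ≥ 138) to hit 2429.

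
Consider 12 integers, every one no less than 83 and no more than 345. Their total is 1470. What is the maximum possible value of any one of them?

Maximizing one value means minimizing the remaining 11.
The other 11 contribute at least 11 × 83 = 913, leaving at most 1470 − 913 = 557.
But each integer is capped at 345, so the maximum is 345.
Achievable: one at 345 and the other 11 totalling 1125, which fits since 11 × 83 ≤ 1125 ≤ 11 × 345.

345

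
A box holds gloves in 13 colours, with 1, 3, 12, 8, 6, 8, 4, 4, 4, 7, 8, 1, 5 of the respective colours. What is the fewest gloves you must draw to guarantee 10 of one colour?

69

In the worst case you take as many as possible of each colour without reaching 10: 1 + 3 + 9 + 8 + 6 + 8 + 4 + 4 + 4 + 7 + 8 + 1 + 5 = 68.
The next one must give 10 of some colour, so 68 + 1 = 69.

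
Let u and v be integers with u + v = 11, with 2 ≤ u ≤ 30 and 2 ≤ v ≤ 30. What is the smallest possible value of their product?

18

uv = u(11 − u) is concave in u, so over [2, 9] it is minimized at an endpoint.
At the endpoint u = 2, v = 11 − 2 = 9, so uv = 2 × 9 = 18.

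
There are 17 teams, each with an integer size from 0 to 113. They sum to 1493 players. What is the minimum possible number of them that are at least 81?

5

If only k of them are at least 81, the other 17 − k are at most 80, so the total is at most k·113 + (17 − k)·80.
This must reach 1493, so k·113 + (17 − k)·80 ≥ 1493, giving k ≥ 5.
Exactly 5 works: 5 values at 113 and 12 at 80 total 1525; lower one of the high values by 32 (still ≥ 81) to hit 1493.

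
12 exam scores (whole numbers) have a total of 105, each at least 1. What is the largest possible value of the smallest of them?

If every one of the 12 were at least 9, the total would be at least 12 × 9 = 108 > 105.
Equality holds with 3 values of 8 and 9 values of 9.

8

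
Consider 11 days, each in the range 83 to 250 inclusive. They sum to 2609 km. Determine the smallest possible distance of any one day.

Minimizing one value means maximizing the remaining 10.
The other 10 contribute at most 10 × 250 = 2500, leaving at least 2609 − 2500 = 109.
Since 109 ≥ 83, this is achievable: one at 109 and 10 at 250.

109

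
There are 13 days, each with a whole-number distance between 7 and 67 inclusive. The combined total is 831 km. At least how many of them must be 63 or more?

5

Each value short of 63 is at most 62, costing at least 67 − 62 = 5 against the maximum total of 871.
We can afford to lose at most 871 − 831 = 40, so at most ⌊40/5⌋ = 8 fall short, and at least 5 are ≥ 63.
Exactly 5 works: 5 values at 67 and 8 at 62 total 831.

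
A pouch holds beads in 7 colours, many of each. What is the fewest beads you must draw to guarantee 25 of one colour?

169

In the worst case you draw 24 of each of the 7 colours: 7 × 24 = 168.
One more forces 25 of some colour, so 168 + 1 = 169.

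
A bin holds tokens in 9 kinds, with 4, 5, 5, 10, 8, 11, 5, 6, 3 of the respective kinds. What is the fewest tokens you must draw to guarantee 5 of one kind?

In the worst case you take as many as possible of each kind without reaching 5: 4 + 4 + 4 + 4 + 4 + 4 + 4 + 4 + 3 = 35.
The next one must give 5 of some kind, so 35 + 1 = 36.

36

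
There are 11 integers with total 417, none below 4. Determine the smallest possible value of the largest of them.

38

Some value must be at least ⌈417/11⌉ = 38, since 11 × 37 = 407 < 417.
Achievable: 10 of them at 38 and 1 at 37 total 417.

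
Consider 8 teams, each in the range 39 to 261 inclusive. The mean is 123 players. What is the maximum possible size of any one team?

To make one team as large as possible, make the other 7 as small as possible.
The total is 8 × 123 = 984.
The other 7 contribute at least 7 × 39 = 273, leaving at most 984 − 273 = 711.
But each team is capped at 261, so the maximum is 261.
Achievable: one at 261 and the other 7 totalling 723, which fits since 7 × 39 ≤ 723 ≤ 7 × 261.

261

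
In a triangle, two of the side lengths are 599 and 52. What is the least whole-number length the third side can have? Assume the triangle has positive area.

The third side must exceed |599 − 52| = 547.
The smallest integer above 547 is 548.

548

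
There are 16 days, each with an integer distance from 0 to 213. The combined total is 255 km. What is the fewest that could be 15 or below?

Each value above 15 is at least 16, contributing at least 16 − 0 = 16 above the floor 0.
The sum exceeds the floor total 0 by 255, so at most ⌊255/16⌋ = 15 exceed 15, and at least 1 are ≤ 15.
Exactly 1 works: 1 value at 0 and 15 at 16 total 240; raise one of the low values by 15 (still ≤ 15) to hit 255.

1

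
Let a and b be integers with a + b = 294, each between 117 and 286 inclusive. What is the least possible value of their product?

20709

ab = a(294 − a) is concave in a, so over [117, 177] it is minimized at an endpoint.
At the endpoint a = 117, b = 294 − 117 = 177, so ab = 117 × 177 = 20709.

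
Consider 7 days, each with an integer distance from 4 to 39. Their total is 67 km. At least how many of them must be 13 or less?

Each value above 13 is at least 14, contributing at least 14 − 4 = 10 above the floor 4.
The sum exceeds the floor total 28 by 39, so at most ⌊39/10⌋ = 3 exceed 13, and at least 4 are ≤ 13.
Exactly 4 works: 4 values at 4 and 3 at 14 total 58; raise one of the low values by 9 (still ≤ 13) to hit 67.

4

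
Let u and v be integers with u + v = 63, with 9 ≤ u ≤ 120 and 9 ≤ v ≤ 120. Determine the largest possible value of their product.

992

uv = u(63 − u) is maximized when u is as near 63/2 as the bounds allow.
Taking u = 31 and v = 32 (both in [9, 120]) gives uv = 992.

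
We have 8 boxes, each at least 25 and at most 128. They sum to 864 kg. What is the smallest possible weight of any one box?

Minimizing one value means maximizing the remaining 7.
The other 7 can take up 7 × 128 = 896 ≥ 864 − 25, so one box can sit at its floor of 25.
Achievable: one at 25 and the other 7 totalling 839, which fits since 7 × 25 ≤ 839 ≤ 7 × 128.

25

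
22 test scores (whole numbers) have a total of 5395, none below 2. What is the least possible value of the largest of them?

The average is 5395/22 > 245, so not all 22 can be 245 or less; the largest is ≥ 246.
Taking 17 copies of 245 and 5 copies of 246 gives exactly 5395, so 246 is attained.

246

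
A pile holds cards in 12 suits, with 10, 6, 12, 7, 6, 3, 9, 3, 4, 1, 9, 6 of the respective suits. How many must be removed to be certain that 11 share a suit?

75

In the worst case you take as many as possible of each suit without reaching 11: 10 + 6 + 10 + 7 + 6 + 3 + 9 + 3 + 4 + 1 + 9 + 6 = 74.
The next one must give 11 of some suit, so 74 + 1 = 75.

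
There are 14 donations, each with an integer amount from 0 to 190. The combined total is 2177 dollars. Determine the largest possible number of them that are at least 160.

13

Suppose k of them are at least 160. Those contribute at least 160 each and the other 14 − k at least 0 each.
So the total is at least 160k + 0(14 − k) = 0 + 160k. This must be ≤ 2177, giving k ≤ 13.
k = 13 is achieved by 13 values at 160 and 1 at 0, total 2080; add 97 to one value (staying below 160) to reach 2177.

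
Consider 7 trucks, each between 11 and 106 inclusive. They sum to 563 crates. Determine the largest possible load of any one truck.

106

To make one truck as large as possible, make the other 6 as small as possible.
The other 6 contribute at least 6 × 11 = 66, leaving at most 563 − 66 = 497.
But each truck is capped at 106, so the maximum is 106.
Achievable: one at 106 and the other 6 totalling 457, which fits since 6 × 11 ≤ 457 ≤ 6 × 106.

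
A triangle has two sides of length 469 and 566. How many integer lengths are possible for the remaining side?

The triangle inequality gives |469 − 566| < c < 469 + 566, i.e. 97 < c < 1035.
So c can be any integer from 98 to 1034: 937 values.

937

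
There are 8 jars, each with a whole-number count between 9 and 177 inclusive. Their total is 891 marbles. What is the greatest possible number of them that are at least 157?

5

Suppose k of them are at least 157. Those contribute at least 157 each and the other 8 − k at least 9 each.
So the total is at least 157k + 9(8 − k) = 72 + 148k. This must be ≤ 891, giving k ≤ 5.
k = 5 is achieved by 5 values at 157 and 3 at 9, total 812; add 79 to one value (staying below 157) to reach 891.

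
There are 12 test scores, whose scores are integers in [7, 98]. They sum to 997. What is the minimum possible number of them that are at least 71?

Each value short of 71 is at most 70, costing at least 98 − 70 = 28 against the maximum total of 1176.
We can afford to lose at most 1176 − 997 = 179, so at most ⌊179/28⌋ = 6 fall short, and at least 6 are ≥ 71.
Exactly 6 works: 6 values at 98 and 6 at 70 total 1008; lower one of the high values by 11 (still ≥ 71) to hit 997.

6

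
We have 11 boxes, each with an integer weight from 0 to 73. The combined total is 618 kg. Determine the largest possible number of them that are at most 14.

Each value at 14 or below falls at least 73 − 14 = 59 short of the ceiling 73.
The ceiling total is 11 × 73 = 803, and we need 618, so at most ⌊(803 − 618)/59⌋ = 3 can be that low.
k = 3 is achieved by 3 values at 14 and 8 at 73, total 626; lower one of the 73's by 8 (still > 14) to reach 618.

3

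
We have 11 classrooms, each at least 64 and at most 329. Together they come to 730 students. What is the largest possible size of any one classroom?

90

To make one classroom as large as possible, make the other 10 as small as possible.
The other 10 contribute at least 10 × 64 = 640, leaving at most 730 − 640 = 90.
Since 90 ≤ 329, this is achievable: one at 90 and 10 at 64.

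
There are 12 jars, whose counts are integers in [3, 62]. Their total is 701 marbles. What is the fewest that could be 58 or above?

If only k of them are at least 58, the other 12 − k are at most 57, so the total is at most k·62 + (12 − k)·57.
This must reach 701, so k·62 + (12 − k)·57 ≥ 701, giving k ≥ 4.
Exactly 4 works: 4 values at 62 and 8 at 57 total 704; lower one of the high values by 3 (still ≥ 58) to hit 701.

4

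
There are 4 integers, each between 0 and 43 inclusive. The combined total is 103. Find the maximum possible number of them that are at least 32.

3

With k values at 32 or above and the rest at least 0, the sum is at least 0 + 32k.
Since the sum is 103, we need 32k ≤ 103, i.e. k ≤ 3.
k = 3 is achieved by 3 values at 32 and 1 at 0, total 96; add 7 to one value (staying below 32) to reach 103.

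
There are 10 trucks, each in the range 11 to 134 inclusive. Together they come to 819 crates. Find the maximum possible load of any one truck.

134

To make one truck as large as possible, make the other 9 as small as possible.
The other 9 contribute at least 9 × 11 = 99, leaving at most 819 − 99 = 720.
But each truck is capped at 134, so the maximum is 134.
Achievable: one at 134 and the other 9 totalling 685, which fits since 9 × 11 ≤ 685 ≤ 9 × 134.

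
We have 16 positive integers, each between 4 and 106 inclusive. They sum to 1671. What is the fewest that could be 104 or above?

8

Suppose at most 16 − j of them reach 104; then j values are ≤ 103 and the rest ≤ 106.
The total is then ≤ 103·j + 106·(16 − j) = 1696 − 3j. For this to be ≥ 1671 we need j ≤ 8, so at least 16 − 8 = 8 must reach 104.
Exactly 8 works: 8 values at 106 and 8 at 103 total 1672; lower one of the high values by 1 (still ≥ 104) to hit 1671.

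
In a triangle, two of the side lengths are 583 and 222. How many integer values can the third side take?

The triangle inequality gives |583 − 222| < c < 583 + 222, i.e. 361 < c < 805.
So c can be any integer from 362 to 804: 443 values.

443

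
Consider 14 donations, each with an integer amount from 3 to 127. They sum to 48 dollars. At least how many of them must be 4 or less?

If only k of them are at most 4, the other 14 − k are at least 5, so the total is at least (14 − k)·5 + k·3.
This is ≤ 48, so (14 − k)·5 + 3k ≤ 48, which gives k ≥ 11.
Exactly 11 works: 11 values at 3 and 3 at 5 total 48.

11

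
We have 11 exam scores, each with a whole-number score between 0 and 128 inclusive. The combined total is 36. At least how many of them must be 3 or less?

2

Let j be the number exceeding 3. Then the total is ≥ 4·j + 0·(11 − j) = 0 + 4j.
So 4j ≤ 36 and j ≤ 9; hence at least 11 − 9 = 2 are ≤ 3.
Exactly 2 works: 2 values at 0 and 9 at 4 total 36.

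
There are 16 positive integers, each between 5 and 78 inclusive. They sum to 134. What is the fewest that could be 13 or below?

10

If only k of them are at most 13, the other 16 − k are at least 14, so the total is at least (16 − k)·14 + k·5.
This is ≤ 134, so (16 − k)·14 + 5k ≤ 134, which gives k ≥ 10.
Exactly 10 works: 10 values at 5 and 6 at 14 total 134.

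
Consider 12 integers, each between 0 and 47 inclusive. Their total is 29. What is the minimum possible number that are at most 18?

11

If only k of them are at most 18, the other 12 − k are at least 19, so the total is at least (12 − k)·19 + k·0.
This is ≤ 29, so (12 − k)·19 + 0k ≤ 29, which gives k ≥ 11.
Exactly 11 works: 11 values at 0 and 1 at 19 total 19; raise one of the low values by 10 (still ≤ 18) to hit 29.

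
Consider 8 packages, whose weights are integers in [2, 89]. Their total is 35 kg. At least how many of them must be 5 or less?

Let j be the number exceeding 5. Then the total is ≥ 6·j + 2·(8 − j) = 16 + 4j.
So 4j ≤ 19 and j ≤ 4; hence at least 8 − 4 = 4 are ≤ 5.
Exactly 4 works: 4 values at 2 and 4 at 6 total 32; raise one of the low values by 3 (still ≤ 5) to hit 35.

4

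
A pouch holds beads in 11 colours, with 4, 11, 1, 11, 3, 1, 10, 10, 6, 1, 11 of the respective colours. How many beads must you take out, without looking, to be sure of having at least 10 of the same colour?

62

In the worst case you take as many as possible of each colour without reaching 10: 4 + 9 + 1 + 9 + 3 + 1 + 9 + 9 + 6 + 1 + 9 = 61.
The next one must give 10 of some colour, so 61 + 1 = 62.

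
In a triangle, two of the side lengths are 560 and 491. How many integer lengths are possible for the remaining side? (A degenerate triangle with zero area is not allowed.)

981

The triangle inequality gives |560 − 491| < c < 560 + 491, i.e. 69 < c < 1051.
So c can be any integer from 70 to 1050: 981 values.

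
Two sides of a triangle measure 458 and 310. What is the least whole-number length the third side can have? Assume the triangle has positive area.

The third side must exceed |458 − 310| = 148.
The smallest integer above 148 is 149.

149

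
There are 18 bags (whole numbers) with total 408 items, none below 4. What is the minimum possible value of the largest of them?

The 18 values sum to 408, so their maximum is at least ⌈408/18⌉ = 23.
Equality holds with 12 values of 23 and 6 values of 22.

23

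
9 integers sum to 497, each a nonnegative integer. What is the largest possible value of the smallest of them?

The 9 values sum to 497, so their minimum is at most ⌊497/9⌋ = 55.
Achievable: 7 of them at 55 and 2 at 56 total 497.

55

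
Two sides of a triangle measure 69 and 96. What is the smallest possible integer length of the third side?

28

The third side must exceed |69 − 96| = 27.
The smallest integer above 27 is 28.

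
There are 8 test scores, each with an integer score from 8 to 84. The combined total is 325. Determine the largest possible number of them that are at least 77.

3

If k of the values are ≥ 77, the total is ≥ 77k + 8(8 − k).
Setting 77k + 8(8 − k) ≤ 325 gives 69k ≤ 261, so k ≤ 3.
k = 3 is achieved by 3 values at 77 and 5 at 8, total 271; add 54 to one value (staying below 77) to reach 325.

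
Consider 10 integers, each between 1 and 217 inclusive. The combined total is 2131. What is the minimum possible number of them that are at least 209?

6

Each value short of 209 is at most 208, costing at least 217 − 208 = 9 against the maximum total of 2170.
We can afford to lose at most 2170 − 2131 = 39, so at most ⌊39/9⌋ = 4 fall short, and at least 6 are ≥ 209.
Exactly 6 works: 6 values at 217 and 4 at 208 total 2134; lower one of the high values by 3 (still ≥ 209) to hit 2131.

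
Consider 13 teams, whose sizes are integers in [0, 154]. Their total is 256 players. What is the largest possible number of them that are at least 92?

2

If k of the values are ≥ 92, the total is ≥ 92k + 0(13 − k).
Setting 92k + 0(13 − k) ≤ 256 gives 92k ≤ 256, so k ≤ 2.
k = 2 is achieved by 2 values at 92 and 11 at 0, total 184; add 72 to one value (staying below 92) to reach 256.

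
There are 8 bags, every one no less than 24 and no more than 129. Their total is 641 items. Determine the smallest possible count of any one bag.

24

To make one bag as small as possible, make the other 7 as large as possible.
The other 7 can take up 7 × 129 = 903 ≥ 641 − 24, so one bag can sit at its floor of 24.
Achievable: one at 24 and the other 7 totalling 617, which fits since 7 × 24 ≤ 617 ≤ 7 × 129.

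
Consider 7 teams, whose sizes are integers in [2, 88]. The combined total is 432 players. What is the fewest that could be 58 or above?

2

If only k of them are at least 58, the other 7 − k are at most 57, so the total is at most k·88 + (7 − k)·57.
This must reach 432, so k·88 + (7 − k)·57 ≥ 432, giving k ≥ 2.
Exactly 2 works: 2 values at 88 and 5 at 57 total 461; lower one of the high values by 29 (still ≥ 58) to hit 432.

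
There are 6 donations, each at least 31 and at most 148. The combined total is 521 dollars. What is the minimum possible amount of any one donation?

31

Minimizing one value means maximizing the remaining 5.
The other 5 can take up 5 × 148 = 740 ≥ 521 − 31, so one donation can sit at its floor of 31.
Achievable: one at 31 and the other 5 totalling 490, which fits since 5 × 31 ≤ 490 ≤ 5 × 148.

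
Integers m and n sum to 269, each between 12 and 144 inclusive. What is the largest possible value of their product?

18090

mn = m(269 − m) is maximized when m is as near 269/2 as the bounds allow.
Taking m = 134 and n = 135 (both in [12, 144]) gives mn = 18090.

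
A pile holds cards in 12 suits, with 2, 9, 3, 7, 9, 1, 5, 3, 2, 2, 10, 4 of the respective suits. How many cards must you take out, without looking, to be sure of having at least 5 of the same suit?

38

In the worst case you take as many as possible of each suit without reaching 5: 2 + 4 + 3 + 4 + 4 + 1 + 4 + 3 + 2 + 2 + 4 + 4 = 37.
The next one must give 5 of some suit, so 37 + 1 = 38.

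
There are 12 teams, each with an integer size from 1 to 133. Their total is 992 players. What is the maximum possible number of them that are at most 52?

Suppose k of them are at most 52. Those contribute at most 52 each and the rest at most 133 each.
So the total is at most 52k + 133(12 − k) = 1596 − 81k. This must still be ≥ 992, so k ≤ 7.
k = 7 is achieved by 7 values at 52 and 5 at 133, total 1029; lower one of the 133's by 37 (still > 52) to reach 992.

7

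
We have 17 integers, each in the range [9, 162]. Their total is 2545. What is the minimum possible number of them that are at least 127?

Each value short of 127 is at most 126, costing at least 162 − 126 = 36 against the maximum total of 2754.
We can afford to lose at most 2754 − 2545 = 209, so at most ⌊209/36⌋ = 5 fall short, and at least 12 are ≥ 127.
Exactly 12 works: 12 values at 162 and 5 at 126 total 2574; lower one of the high values by 29 (still ≥ 127) to hit 2545.

12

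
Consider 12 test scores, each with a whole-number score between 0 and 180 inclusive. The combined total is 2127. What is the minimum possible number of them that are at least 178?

1

Each value short of 178 is at most 177, costing at least 180 − 177 = 3 against the maximum total of 2160.
We can afford to lose at most 2160 − 2127 = 33, so at most ⌊33/3⌋ = 11 fall short, and at least 1 are ≥ 178.
Exactly 1 works: 1 value at 180 and 11 at 177 total 2127.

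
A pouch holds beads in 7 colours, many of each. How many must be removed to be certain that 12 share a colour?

In the worst case you draw 11 of each of the 7 colours: 7 × 11 = 77.
One more forces 12 of some colour, so 77 + 1 = 78.

78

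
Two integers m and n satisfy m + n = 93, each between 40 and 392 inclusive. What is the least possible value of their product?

2120

mn = m(93 − m) is concave in m, so over [40, 53] it is minimized at an endpoint.
At the endpoint m = 40, n = 93 − 40 = 53, so mn = 40 × 53 = 2120.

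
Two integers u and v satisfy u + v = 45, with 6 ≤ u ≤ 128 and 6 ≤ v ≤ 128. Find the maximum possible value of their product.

uv = u(45 − u) is maximized when u is as near 45/2 as the bounds allow.
Taking u = 22 and v = 23 (both in [6, 128]) gives uv = 506.

506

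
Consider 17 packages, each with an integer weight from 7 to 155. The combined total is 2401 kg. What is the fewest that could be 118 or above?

11

If only k of them are at least 118, the other 17 − k are at most 117, so the total is at most k·155 + (17 − k)·117.
This must reach 2401, so k·155 + (17 − k)·117 ≥ 2401, giving k ≥ 11.
Exactly 11 works: 11 values at 155 and 6 at 117 total 2407; lower one of the high values by 6 (still ≥ 118) to hit 2401.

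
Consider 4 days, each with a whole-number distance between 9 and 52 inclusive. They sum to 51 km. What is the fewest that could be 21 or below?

Each value above 21 is at least 22, contributing at least 22 − 9 = 13 above the floor 9.
The sum exceeds the floor total 36 by 15, so at most ⌊15/13⌋ = 1 exceed 21, and at least 3 are ≤ 21.
Exactly 3 works: 3 values at 9 and 1 at 22 total 49; raise one of the low values by 2 (still ≤ 21) to hit 51.

3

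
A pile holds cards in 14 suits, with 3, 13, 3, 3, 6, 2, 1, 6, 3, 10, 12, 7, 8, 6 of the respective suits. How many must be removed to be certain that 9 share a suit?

In the worst case you take as many as possible of each suit without reaching 9: 3 + 8 + 3 + 3 + 6 + 2 + 1 + 6 + 3 + 8 + 8 + 7 + 8 + 6 = 72.
The next one must give 9 of some suit, so 72 + 1 = 73.

73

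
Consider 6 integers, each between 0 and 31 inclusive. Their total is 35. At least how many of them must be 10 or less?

3

Each value above 10 is at least 11, contributing at least 11 − 0 = 11 above the floor 0.
The sum exceeds the floor total 0 by 35, so at most ⌊35/11⌋ = 3 exceed 10, and at least 3 are ≤ 10.
Exactly 3 works: 3 values at 0 and 3 at 11 total 33; raise one of the low values by 2 (still ≤ 10) to hit 35.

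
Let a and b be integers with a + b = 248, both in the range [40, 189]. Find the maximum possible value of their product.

15376

ab = a(248 − a) is maximized when a is as near 248/2 as the bounds allow.
Taking a = 124 and b = 124 (both in [40, 189]) gives ab = 15376.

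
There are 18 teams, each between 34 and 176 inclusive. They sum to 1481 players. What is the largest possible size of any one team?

Maximizing one value means minimizing the remaining 17.
The other 17 contribute at least 17 × 34 = 578, leaving at most 1481 − 578 = 903.
But each team is capped at 176, so the maximum is 176.
Achievable: one at 176 and the other 17 totalling 1305, which fits since 17 × 34 ≤ 1305 ≤ 17 × 176.

176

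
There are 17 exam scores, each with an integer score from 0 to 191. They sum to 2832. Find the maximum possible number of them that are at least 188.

If k of the values are ≥ 188, the total is ≥ 188k + 0(17 − k).
Setting 188k + 0(17 − k) ≤ 2832 gives 188k ≤ 2832, so k ≤ 15.
k = 15 is achieved by 15 values at 188 and 2 at 0, total 2820; add 12 to one value (staying below 188) to reach 2832.

15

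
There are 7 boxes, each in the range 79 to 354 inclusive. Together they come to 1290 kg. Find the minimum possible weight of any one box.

79

Minimizing one value means maximizing the remaining 6.
The other 6 can take up 6 × 354 = 2124 ≥ 1290 − 79, so one box can sit at its floor of 79.
Achievable: one at 79 and the other 6 totalling 1211, which fits since 6 × 79 ≤ 1211 ≤ 6 × 354.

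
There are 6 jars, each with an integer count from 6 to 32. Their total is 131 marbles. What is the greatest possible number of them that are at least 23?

5

Suppose k of them are at least 23. Those contribute at least 23 each and the other 6 − k at least 6 each.
So the total is at least 23k + 6(6 − k) = 36 + 17k. This must be ≤ 131, giving k ≤ 5.
k = 5 is achieved by 5 values at 23 and 1 at 6, total 121; add 10 to one value (staying below 23) to reach 131.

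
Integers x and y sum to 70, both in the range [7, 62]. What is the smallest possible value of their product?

For a fixed sum, xy is smallest when x and y are as far apart as possible.
The extreme feasible split is x = 8, y = 62, giving xy = 496.

496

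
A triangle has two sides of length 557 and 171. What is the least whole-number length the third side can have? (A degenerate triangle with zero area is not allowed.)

387

The third side must exceed |557 − 171| = 386.
The smallest integer above 386 is 387.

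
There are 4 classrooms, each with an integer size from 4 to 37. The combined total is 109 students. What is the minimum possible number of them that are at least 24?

Each value short of 24 is at most 23, costing at least 37 − 23 = 14 against the maximum total of 148.
We can afford to lose at most 148 − 109 = 39, so at most ⌊39/14⌋ = 2 fall short, and at least 2 are ≥ 24.
Exactly 2 works: 2 values at 37 and 2 at 23 total 120; lower one of the high values by 11 (still ≥ 24) to hit 109.

2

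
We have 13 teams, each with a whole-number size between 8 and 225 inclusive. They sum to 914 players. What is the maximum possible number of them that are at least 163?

If k of the values are ≥ 163, the total is ≥ 163k + 8(13 − k).
Setting 163k + 8(13 − k) ≤ 914 gives 155k ≤ 810, so k ≤ 5.
k = 5 is achieved by 5 values at 163 and 8 at 8, total 879; add 35 to one value (staying below 163) to reach 914.

5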